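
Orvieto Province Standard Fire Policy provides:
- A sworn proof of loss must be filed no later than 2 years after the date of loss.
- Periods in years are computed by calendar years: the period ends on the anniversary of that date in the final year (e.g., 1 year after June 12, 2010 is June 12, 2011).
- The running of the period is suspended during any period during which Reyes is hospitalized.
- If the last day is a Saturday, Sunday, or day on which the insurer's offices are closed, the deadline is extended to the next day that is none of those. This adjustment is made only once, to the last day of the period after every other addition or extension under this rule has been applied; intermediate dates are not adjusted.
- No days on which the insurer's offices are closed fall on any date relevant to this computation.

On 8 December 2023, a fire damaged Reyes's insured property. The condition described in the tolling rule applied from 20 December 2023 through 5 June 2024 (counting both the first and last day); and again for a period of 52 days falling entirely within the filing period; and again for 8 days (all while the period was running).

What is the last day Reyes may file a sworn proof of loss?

2 years after 8 December 2023 is December 8, 2025.
From December 20, 2023 through June 5, 2024 inclusive is 169 days; tolling adds 169 days: December 8, 2025 + 169 days = May 26, 2026.
Tolling adds 52 days: May 26, 2026 + 52 days = July 17, 2026.
Tolling adds 8 days: July 17, 2026 + 8 days = July 25, 2026.
July 25, 2026 is Saturday; July 26, 2026 is Sunday. The next qualifying day is July 27, 2026.

July 27, 2026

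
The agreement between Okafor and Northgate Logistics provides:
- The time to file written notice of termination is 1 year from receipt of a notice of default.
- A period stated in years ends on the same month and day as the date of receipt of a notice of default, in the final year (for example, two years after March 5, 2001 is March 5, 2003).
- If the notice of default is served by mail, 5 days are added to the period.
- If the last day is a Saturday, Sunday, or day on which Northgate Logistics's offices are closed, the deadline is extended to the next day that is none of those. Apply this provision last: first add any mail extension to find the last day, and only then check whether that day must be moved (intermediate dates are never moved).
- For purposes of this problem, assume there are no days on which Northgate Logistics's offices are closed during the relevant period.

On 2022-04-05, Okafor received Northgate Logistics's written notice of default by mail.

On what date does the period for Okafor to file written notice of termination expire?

April 10, 2023

1 year after 2022-04-05 is April 5, 2023.
Service was by mail, adding 5 days: April 5, 2023 + 5 days = April 10, 2023.
April 10, 2023 is a Monday and not a day on which Northgate Logistics's offices are closed, so no extension applies.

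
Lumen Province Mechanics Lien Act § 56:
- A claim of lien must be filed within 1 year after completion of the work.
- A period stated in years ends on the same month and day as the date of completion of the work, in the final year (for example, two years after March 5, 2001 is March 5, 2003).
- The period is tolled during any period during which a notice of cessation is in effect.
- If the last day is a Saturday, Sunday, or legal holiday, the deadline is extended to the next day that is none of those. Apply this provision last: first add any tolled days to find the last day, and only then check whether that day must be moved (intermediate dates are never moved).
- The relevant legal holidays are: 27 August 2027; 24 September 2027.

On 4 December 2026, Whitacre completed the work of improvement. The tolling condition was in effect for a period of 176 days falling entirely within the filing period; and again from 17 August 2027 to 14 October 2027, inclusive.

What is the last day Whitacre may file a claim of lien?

July 26, 2028

1 year after 4 December 2026 is December 4, 2027.
Tolling adds 176 days: December 4, 2027 + 176 days = May 28, 2028.
From August 17, 2027 through October 14, 2027 inclusive is 59 days; tolling adds 59 days: May 28, 2028 + 59 days = July 26, 2028.
July 26, 2028 is a Wednesday and not a legal holiday, so no extension applies.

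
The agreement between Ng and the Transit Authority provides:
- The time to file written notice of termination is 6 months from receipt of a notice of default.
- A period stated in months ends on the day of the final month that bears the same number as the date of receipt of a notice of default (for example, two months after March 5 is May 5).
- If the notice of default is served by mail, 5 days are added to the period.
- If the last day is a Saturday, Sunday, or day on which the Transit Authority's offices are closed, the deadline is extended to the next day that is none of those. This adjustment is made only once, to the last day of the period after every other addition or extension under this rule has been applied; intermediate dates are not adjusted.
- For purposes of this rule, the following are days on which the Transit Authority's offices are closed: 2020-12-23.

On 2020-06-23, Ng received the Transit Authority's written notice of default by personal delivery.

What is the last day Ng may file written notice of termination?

6 months after 2020-06-23 is December 23, 2020.
Service was not by mail, so no mail extension applies.
December 23, 2020 is a listed holiday. The next qualifying day is December 24, 2020.

December 24, 2020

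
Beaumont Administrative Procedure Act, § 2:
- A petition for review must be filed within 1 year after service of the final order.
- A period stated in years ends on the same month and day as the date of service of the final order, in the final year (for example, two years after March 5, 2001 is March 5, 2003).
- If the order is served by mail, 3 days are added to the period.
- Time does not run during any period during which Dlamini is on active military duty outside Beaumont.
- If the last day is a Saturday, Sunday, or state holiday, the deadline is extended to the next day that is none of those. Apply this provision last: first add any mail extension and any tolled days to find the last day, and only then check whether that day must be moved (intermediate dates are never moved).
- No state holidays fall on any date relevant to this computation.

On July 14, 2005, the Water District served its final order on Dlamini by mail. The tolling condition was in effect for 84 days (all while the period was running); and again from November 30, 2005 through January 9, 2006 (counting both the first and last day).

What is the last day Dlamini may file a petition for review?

1 year after July 14, 2005 is July 14, 2006.
Service was by mail, adding 3 days: July 14, 2006 + 3 days = July 17, 2006.
Tolling adds 84 days: July 17, 2006 + 84 days = October 9, 2006.
From November 30, 2005 through January 9, 2006 inclusive is 41 days; tolling adds 41 days: October 9, 2006 + 41 days = November 19, 2006.
November 19, 2006 is Sunday. The next qualifying day is November 20, 2006.

November 20, 2006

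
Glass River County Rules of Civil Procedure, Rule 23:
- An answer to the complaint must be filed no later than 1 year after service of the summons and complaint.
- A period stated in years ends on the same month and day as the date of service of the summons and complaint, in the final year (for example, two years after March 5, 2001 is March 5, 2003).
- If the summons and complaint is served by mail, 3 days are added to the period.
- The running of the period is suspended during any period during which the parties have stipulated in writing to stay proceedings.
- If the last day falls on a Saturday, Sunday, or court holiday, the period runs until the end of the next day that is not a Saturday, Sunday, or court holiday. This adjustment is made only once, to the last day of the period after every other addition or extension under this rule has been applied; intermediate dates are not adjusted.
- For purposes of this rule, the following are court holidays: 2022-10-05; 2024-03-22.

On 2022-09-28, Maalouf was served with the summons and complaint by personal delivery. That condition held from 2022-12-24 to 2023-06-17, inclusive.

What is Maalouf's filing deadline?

March 25, 2024

1 year after 2022-09-28 is September 28, 2023.
Service was not by mail, so no mail extension applies.
From December 24, 2022 through June 17, 2023 inclusive is 176 days; tolling adds 176 days: September 28, 2023 + 176 days = March 22, 2024.
March 22, 2024 is a listed holiday; March 23, 2024 is Saturday; March 24, 2024 is Sunday. The next qualifying day is March 25, 2024.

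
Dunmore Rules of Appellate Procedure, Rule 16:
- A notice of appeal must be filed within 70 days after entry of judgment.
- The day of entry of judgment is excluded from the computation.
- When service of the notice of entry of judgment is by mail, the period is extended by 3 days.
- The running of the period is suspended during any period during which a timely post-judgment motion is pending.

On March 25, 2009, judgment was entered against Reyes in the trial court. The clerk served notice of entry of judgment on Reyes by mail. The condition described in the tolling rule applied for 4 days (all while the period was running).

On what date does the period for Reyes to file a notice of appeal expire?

70 days after March 25, 2009 is June 3, 2009.
Service was by mail, adding 3 days: June 3, 2009 + 3 days = June 6, 2009.
Tolling adds 4 days: June 6, 2009 + 4 days = June 10, 2009.

June 10, 2009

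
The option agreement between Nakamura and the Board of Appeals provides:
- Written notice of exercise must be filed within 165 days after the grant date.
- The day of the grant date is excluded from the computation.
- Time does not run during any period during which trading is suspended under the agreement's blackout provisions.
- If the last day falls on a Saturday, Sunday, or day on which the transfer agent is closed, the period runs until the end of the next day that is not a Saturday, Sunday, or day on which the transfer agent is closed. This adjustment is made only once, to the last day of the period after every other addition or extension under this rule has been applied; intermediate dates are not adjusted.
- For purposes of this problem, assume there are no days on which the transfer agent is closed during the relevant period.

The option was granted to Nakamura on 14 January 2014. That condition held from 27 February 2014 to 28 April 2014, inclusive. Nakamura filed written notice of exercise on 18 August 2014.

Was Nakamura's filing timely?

Yes

165 days after 14 January 2014 is June 28, 2014.
From February 27, 2014 through April 28, 2014 inclusive is 61 days; tolling adds 61 days: June 28, 2014 + 61 days = August 28, 2014.
August 28, 2014 is a Thursday and not a day on which the transfer agent is closed, so no extension applies.
The deadline is August 28, 2014; the filing on August 18, 2014 is on or before that date.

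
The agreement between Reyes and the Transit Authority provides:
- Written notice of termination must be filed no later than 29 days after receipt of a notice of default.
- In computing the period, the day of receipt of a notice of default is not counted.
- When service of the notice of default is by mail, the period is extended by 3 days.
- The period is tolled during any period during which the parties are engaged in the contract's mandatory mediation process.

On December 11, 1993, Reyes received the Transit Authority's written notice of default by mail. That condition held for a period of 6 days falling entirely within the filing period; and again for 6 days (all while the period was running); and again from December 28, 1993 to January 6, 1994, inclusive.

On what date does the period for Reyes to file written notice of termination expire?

February 3, 1994

29 days after December 11, 1993 is January 9, 1994.
Service was by mail, adding 3 days: January 9, 1994 + 3 days = January 12, 1994.
Tolling adds 6 days: January 12, 1994 + 6 days = January 18, 1994.
Tolling adds 6 days: January 18, 1994 + 6 days = January 24, 1994.
From December 28, 1993 through January 6, 1994 inclusive is 10 days; tolling adds 10 days: January 24, 1994 + 10 days = February 3, 1994.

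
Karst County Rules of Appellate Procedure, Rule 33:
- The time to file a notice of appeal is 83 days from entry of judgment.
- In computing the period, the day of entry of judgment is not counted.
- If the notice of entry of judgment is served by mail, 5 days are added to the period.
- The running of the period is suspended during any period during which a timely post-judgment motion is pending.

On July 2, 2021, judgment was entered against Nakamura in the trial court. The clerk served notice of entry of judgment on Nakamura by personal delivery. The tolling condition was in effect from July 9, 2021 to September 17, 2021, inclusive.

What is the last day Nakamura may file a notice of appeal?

December 3, 2021

83 days after July 2, 2021 is September 23, 2021.
Service was not by mail, so no mail extension applies.
From July 9, 2021 through September 17, 2021 inclusive is 71 days; tolling adds 71 days: September 23, 2021 + 71 days = December 3, 2021.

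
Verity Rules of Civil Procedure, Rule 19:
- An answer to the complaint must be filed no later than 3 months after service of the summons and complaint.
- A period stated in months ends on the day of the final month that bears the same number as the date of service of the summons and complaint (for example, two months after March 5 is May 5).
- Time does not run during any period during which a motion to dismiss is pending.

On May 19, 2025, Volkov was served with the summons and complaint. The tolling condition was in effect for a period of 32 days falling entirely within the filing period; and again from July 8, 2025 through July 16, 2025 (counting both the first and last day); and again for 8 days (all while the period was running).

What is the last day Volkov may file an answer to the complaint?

3 months after May 19, 2025 is August 19, 2025.
Tolling adds 32 days: August 19, 2025 + 32 days = September 20, 2025.
From July 8, 2025 through July 16, 2025 inclusive is 9 days; tolling adds 9 days: September 20, 2025 + 9 days = September 29, 2025.
Tolling adds 8 days: September 29, 2025 + 8 days = October 7, 2025.

October 7, 2025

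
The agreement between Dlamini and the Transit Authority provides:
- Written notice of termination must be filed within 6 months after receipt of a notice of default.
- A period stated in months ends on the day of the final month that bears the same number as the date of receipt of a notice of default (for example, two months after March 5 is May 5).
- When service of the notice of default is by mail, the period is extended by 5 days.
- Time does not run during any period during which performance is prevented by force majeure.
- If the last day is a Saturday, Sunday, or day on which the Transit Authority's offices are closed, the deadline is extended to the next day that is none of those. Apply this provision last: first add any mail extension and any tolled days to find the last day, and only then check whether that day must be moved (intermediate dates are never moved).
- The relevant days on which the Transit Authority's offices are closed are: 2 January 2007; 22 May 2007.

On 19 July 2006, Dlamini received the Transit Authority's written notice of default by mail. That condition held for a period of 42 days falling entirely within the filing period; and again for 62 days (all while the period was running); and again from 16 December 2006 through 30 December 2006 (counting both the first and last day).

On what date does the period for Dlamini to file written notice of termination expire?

6 months after 19 July 2006 is January 19, 2007.
Service was by mail, adding 5 days: January 19, 2007 + 5 days = January 24, 2007.
Tolling adds 42 days: January 24, 2007 + 42 days = March 7, 2007.
Tolling adds 62 days: March 7, 2007 + 62 days = May 8, 2007.
From December 16, 2006 through December 30, 2006 inclusive is 15 days; tolling adds 15 days: May 8, 2007 + 15 days = May 23, 2007.
May 23, 2007 is a Wednesday and not a day on which the Transit Authority's offices are closed, so no extension applies.

May 23, 2007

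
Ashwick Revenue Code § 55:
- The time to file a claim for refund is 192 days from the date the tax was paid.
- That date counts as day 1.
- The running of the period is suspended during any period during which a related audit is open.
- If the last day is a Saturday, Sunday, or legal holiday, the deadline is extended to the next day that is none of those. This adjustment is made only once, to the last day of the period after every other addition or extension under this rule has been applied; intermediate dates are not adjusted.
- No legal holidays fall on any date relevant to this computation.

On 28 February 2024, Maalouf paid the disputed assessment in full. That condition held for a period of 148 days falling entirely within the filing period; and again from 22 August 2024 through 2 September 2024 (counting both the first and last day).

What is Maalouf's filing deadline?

February 13, 2025

Counting 28 February 2024 as day 1, day 192 is September 6, 2024.
Tolling adds 148 days: September 6, 2024 + 148 days = February 1, 2025.
From August 22, 2024 through September 2, 2024 inclusive is 12 days; tolling adds 12 days: February 1, 2025 + 12 days = February 13, 2025.
February 13, 2025 is a Thursday and not a legal holiday, so no extension applies.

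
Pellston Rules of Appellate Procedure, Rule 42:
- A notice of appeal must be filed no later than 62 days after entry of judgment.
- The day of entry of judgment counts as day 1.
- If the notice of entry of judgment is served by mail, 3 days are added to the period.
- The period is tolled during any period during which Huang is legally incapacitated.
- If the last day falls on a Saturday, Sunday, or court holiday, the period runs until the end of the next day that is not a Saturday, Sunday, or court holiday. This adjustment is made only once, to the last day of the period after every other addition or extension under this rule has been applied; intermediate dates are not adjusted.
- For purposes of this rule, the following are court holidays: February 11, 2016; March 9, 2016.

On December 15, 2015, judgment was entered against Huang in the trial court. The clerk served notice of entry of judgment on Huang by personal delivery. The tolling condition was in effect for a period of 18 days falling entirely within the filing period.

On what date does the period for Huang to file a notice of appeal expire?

Counting December 15, 2015 as day 1, day 62 is February 14, 2016.
Service was not by mail, so no mail extension applies.
Tolling adds 18 days: February 14, 2016 + 18 days = March 3, 2016.
March 3, 2016 is a Thursday and not a court holiday, so no extension applies.

March 3, 2016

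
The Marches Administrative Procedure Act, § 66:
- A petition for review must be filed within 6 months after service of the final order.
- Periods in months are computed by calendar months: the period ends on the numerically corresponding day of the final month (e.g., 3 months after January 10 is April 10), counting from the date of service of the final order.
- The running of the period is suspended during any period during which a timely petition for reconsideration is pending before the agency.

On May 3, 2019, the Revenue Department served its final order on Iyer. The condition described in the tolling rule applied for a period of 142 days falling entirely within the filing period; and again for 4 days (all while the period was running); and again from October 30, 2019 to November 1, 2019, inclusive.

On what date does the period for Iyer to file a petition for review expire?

6 months after May 3, 2019 is November 3, 2019.
Tolling adds 142 days: November 3, 2019 + 142 days = March 24, 2020.
Tolling adds 4 days: March 24, 2020 + 4 days = March 28, 2020.
From October 30, 2019 through November 1, 2019 inclusive is 3 days; tolling adds 3 days: March 28, 2020 + 3 days = March 31, 2020.

March 31, 2020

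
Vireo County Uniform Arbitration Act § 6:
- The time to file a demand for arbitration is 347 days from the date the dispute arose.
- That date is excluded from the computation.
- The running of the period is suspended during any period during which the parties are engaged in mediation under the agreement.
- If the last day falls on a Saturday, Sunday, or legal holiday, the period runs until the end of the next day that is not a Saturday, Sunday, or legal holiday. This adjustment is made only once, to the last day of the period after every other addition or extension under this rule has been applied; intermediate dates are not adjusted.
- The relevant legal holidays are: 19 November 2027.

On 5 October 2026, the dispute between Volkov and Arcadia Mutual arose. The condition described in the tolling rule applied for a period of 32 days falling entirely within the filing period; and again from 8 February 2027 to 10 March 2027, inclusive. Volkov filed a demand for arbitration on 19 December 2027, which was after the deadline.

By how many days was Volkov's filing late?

347 days after 5 October 2026 is September 17, 2027.
Tolling adds 32 days: September 17, 2027 + 32 days = October 19, 2027.
From February 8, 2027 through March 10, 2027 inclusive is 31 days; tolling adds 31 days: October 19, 2027 + 31 days = November 19, 2027.
November 19, 2027 is a listed holiday; November 20, 2027 is Saturday; November 21, 2027 is Sunday. The next qualifying day is November 22, 2027.
The deadline is November 22, 2027; from November 22, 2027 to December 19, 2027 is 27 days.

27 days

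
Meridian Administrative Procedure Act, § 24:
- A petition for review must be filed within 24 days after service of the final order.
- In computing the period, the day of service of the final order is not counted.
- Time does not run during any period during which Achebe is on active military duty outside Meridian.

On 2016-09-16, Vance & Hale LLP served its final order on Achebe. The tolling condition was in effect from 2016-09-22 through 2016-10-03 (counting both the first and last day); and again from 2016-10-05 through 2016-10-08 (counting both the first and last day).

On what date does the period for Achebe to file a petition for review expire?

October 26, 2016

24 days after 2016-09-16 is October 10, 2016.
From September 22, 2016 through October 3, 2016 inclusive is 12 days; tolling adds 12 days: October 10, 2016 + 12 days = October 22, 2016.
From October 5, 2016 through October 8, 2016 inclusive is 4 days; tolling adds 4 days: October 22, 2016 + 4 days = October 26, 2016.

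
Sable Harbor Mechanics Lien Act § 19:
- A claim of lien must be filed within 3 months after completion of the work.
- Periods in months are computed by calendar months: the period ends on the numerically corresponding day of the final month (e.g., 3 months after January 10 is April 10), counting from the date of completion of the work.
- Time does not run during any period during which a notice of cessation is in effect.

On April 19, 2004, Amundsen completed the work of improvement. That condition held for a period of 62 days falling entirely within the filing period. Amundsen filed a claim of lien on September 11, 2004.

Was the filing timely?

3 months after April 19, 2004 is July 19, 2004.
Tolling adds 62 days: July 19, 2004 + 62 days = September 19, 2004.
The deadline is September 19, 2004; the filing on September 11, 2004 is on or before that date.

Yes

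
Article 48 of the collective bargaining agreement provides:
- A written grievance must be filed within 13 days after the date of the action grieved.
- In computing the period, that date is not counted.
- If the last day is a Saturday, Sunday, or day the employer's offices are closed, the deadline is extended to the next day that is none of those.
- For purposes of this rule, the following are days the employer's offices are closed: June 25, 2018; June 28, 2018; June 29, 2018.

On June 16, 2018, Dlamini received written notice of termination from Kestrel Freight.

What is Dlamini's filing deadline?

July 2, 2018

13 days after June 16, 2018 is June 29, 2018.
June 29, 2018 is a listed holiday; June 30, 2018 is Saturday; July 1, 2018 is Sunday. The next qualifying day is July 2, 2018.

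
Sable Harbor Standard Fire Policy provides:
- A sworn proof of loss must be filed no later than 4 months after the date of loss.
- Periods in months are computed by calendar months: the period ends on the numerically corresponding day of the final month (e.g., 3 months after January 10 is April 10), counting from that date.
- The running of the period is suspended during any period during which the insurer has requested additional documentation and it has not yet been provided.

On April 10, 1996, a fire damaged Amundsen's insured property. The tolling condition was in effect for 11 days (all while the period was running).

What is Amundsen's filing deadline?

August 21, 1996

4 months after April 10, 1996 is August 10, 1996.
Tolling adds 11 days: August 10, 1996 + 11 days = August 21, 1996.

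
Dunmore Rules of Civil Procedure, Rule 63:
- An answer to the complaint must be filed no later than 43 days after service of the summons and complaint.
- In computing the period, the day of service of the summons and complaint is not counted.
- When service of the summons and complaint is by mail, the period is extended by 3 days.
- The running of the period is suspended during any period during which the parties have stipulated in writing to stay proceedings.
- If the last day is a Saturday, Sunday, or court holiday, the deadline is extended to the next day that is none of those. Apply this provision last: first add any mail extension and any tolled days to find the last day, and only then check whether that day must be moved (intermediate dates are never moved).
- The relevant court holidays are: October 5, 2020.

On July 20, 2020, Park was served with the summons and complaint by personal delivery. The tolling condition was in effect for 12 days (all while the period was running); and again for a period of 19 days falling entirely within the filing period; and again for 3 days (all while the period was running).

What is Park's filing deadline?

October 6, 2020

43 days after July 20, 2020 is September 1, 2020.
Service was not by mail, so no mail extension applies.
Tolling adds 12 days: September 1, 2020 + 12 days = September 13, 2020.
Tolling adds 19 days: September 13, 2020 + 19 days = October 2, 2020.
Tolling adds 3 days: October 2, 2020 + 3 days = October 5, 2020.
October 5, 2020 is a listed holiday. The next qualifying day is October 6, 2020.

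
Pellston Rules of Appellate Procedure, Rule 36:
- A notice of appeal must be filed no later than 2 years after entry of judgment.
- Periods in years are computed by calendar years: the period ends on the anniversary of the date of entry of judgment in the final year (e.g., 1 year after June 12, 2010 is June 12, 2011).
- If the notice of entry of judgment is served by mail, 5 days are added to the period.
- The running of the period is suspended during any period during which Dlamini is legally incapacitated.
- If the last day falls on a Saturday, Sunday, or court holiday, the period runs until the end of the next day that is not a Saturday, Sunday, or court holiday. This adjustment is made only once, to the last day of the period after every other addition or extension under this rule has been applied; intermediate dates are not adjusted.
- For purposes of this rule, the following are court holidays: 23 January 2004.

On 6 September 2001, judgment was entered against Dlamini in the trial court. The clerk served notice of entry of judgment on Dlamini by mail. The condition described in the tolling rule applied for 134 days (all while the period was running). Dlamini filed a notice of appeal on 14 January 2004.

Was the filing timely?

Yes

2 years after 6 September 2001 is September 6, 2003.
Service was by mail, adding 5 days: September 6, 2003 + 5 days = September 11, 2003.
Tolling adds 134 days: September 11, 2003 + 134 days = January 23, 2004.
January 23, 2004 is a listed holiday; January 24, 2004 is Saturday; January 25, 2004 is Sunday. The next qualifying day is January 26, 2004.
The deadline is January 26, 2004; the filing on January 14, 2004 is on or before that date.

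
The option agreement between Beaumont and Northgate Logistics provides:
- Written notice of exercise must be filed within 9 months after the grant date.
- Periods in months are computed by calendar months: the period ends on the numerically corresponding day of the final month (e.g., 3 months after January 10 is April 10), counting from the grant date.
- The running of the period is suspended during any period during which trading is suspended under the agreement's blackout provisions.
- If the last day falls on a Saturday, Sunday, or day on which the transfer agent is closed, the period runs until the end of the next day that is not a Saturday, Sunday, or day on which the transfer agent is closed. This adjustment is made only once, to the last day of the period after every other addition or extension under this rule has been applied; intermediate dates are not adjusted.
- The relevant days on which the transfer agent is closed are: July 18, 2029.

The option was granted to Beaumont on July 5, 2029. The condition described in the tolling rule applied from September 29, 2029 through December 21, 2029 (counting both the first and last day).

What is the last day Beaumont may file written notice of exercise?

June 28, 2030

9 months after July 5, 2029 is April 5, 2030.
From September 29, 2029 through December 21, 2029 inclusive is 84 days; tolling adds 84 days: April 5, 2030 + 84 days = June 28, 2030.
June 28, 2030 is a Friday and not a day on which the transfer agent is closed, so no extension applies.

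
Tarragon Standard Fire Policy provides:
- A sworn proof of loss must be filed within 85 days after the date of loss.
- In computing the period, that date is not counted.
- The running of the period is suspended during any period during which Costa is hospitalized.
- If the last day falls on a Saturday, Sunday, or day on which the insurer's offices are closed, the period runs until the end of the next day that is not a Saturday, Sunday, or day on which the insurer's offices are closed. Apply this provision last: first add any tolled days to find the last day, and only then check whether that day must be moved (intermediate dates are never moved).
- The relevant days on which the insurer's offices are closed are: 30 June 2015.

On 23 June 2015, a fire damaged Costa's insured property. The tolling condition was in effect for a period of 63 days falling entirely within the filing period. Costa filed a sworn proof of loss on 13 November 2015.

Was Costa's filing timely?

85 days after 23 June 2015 is September 16, 2015.
Tolling adds 63 days: September 16, 2015 + 63 days = November 18, 2015.
November 18, 2015 is a Wednesday and not a day on which the insurer's offices are closed, so no extension applies.
The deadline is November 18, 2015; the filing on November 13, 2015 is on or before that date.

Yes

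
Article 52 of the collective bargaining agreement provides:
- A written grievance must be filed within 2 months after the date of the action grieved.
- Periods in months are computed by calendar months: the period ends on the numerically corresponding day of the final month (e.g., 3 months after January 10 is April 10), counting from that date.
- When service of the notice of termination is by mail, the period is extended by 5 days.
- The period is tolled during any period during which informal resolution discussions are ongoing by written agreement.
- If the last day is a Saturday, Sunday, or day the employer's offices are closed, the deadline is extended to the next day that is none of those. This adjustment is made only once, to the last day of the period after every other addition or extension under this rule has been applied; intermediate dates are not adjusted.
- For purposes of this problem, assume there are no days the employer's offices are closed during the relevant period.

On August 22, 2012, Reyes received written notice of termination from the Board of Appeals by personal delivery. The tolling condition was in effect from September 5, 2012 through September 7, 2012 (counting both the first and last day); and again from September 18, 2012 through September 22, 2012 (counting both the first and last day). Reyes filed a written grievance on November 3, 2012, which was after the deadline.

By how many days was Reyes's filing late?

4 days

2 months after August 22, 2012 is October 22, 2012.
Service was not by mail, so no mail extension applies.
From September 5, 2012 through September 7, 2012 inclusive is 3 days; tolling adds 3 days: October 22, 2012 + 3 days = October 25, 2012.
From September 18, 2012 through September 22, 2012 inclusive is 5 days; tolling adds 5 days: October 25, 2012 + 5 days = October 30, 2012.
October 30, 2012 is a Tuesday and not a day the employer's offices are closed, so no extension applies.
The deadline is October 30, 2012; from October 30, 2012 to November 3, 2012 is 4 days.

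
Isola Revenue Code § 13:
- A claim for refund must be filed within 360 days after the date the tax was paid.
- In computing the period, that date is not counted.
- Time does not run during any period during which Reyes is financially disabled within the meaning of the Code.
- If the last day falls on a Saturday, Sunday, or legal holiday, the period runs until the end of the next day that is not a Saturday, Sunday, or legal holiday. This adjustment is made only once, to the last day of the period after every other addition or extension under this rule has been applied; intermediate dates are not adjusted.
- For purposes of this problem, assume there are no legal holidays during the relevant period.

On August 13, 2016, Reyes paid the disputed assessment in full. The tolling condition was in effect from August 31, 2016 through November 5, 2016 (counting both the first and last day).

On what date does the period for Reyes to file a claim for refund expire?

360 days after August 13, 2016 is August 8, 2017.
From August 31, 2016 through November 5, 2016 inclusive is 67 days; tolling adds 67 days: August 8, 2017 + 67 days = October 14, 2017.
October 14, 2017 is Saturday; October 15, 2017 is Sunday. The next qualifying day is October 16, 2017.

October 16, 2017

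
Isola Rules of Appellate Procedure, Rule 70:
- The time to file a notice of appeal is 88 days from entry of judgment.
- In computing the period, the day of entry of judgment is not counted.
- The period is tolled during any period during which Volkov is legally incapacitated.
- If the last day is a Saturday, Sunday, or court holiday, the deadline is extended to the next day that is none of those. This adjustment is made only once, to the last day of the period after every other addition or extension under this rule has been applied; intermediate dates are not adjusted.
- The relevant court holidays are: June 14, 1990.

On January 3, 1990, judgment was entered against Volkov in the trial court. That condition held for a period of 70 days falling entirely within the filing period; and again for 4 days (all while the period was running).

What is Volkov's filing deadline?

June 15, 1990

88 days after January 3, 1990 is April 1, 1990.
Tolling adds 70 days: April 1, 1990 + 70 days = June 10, 1990.
Tolling adds 4 days: June 10, 1990 + 4 days = June 14, 1990.
June 14, 1990 is a listed holiday. The next qualifying day is June 15, 1990.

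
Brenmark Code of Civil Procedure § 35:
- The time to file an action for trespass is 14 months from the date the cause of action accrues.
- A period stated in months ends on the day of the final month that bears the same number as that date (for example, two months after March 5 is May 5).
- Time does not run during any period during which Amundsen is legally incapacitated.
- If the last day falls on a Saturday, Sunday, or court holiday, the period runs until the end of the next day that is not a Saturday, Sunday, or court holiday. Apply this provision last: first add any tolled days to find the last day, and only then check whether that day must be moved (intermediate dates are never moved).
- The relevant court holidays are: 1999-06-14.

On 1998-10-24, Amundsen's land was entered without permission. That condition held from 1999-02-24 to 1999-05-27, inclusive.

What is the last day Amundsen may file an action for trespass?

14 months after 1998-10-24 is December 24, 1999.
From February 24, 1999 through May 27, 1999 inclusive is 93 days; tolling adds 93 days: December 24, 1999 + 93 days = March 26, 2000.
March 26, 2000 is Sunday. The next qualifying day is March 27, 2000.

March 27, 2000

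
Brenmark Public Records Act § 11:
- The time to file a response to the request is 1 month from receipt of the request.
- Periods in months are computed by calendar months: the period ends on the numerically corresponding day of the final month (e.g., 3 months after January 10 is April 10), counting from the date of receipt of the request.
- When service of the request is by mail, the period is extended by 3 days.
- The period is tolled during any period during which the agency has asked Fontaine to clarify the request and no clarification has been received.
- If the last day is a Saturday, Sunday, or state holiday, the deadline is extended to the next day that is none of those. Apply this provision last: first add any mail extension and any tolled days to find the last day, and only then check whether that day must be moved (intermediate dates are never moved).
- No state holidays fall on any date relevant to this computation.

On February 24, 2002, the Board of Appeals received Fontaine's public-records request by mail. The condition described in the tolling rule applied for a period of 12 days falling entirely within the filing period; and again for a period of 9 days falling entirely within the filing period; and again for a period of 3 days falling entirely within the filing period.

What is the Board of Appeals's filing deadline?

April 22, 2002

1 month after February 24, 2002 is March 24, 2002.
Service was by mail, adding 3 days: March 24, 2002 + 3 days = March 27, 2002.
Tolling adds 12 days: March 27, 2002 + 12 days = April 8, 2002.
Tolling adds 9 days: April 8, 2002 + 9 days = April 17, 2002.
Tolling adds 3 days: April 17, 2002 + 3 days = April 20, 2002.
April 20, 2002 is Saturday; April 21, 2002 is Sunday. The next qualifying day is April 22, 2002.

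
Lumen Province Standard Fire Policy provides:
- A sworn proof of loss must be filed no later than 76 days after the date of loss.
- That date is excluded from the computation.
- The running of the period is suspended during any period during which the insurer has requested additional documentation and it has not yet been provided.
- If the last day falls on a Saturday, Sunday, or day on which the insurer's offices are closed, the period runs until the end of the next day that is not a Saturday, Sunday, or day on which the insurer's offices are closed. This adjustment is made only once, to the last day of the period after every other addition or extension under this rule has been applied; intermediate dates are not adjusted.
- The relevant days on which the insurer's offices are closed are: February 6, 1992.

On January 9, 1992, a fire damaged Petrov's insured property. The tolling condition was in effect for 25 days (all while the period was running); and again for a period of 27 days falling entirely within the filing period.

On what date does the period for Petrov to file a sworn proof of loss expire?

May 18, 1992

76 days after January 9, 1992 is March 25, 1992.
Tolling adds 25 days: March 25, 1992 + 25 days = April 19, 1992.
Tolling adds 27 days: April 19, 1992 + 27 days = May 16, 1992.
May 16, 1992 is Saturday; May 17, 1992 is Sunday. The next qualifying day is May 18, 1992.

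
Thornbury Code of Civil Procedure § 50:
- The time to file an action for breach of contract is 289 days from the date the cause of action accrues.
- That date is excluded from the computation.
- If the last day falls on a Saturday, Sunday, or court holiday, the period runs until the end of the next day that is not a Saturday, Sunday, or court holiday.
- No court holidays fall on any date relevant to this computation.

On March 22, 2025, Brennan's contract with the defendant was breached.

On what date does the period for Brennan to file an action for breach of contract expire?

289 days after March 22, 2025 is January 5, 2026.
January 5, 2026 is a Monday and not a court holiday, so no extension applies.

January 5, 2026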